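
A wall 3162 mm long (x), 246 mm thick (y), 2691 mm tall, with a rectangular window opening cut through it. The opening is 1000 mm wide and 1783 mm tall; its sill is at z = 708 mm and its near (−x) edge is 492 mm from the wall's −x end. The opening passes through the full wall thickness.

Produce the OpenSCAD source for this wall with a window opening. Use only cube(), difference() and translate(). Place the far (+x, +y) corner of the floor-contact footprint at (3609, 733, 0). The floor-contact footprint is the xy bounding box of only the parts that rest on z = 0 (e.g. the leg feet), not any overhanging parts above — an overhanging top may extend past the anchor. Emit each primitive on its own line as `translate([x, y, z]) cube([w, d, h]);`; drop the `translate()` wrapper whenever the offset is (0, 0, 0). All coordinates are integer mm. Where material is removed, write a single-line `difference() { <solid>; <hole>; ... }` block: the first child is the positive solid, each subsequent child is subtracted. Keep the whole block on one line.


difference() { translate([447, 487, 0]) cube([3162, 246, 2691]); translate([939, 487, 708]) cube([1000, 246, 1783]); }


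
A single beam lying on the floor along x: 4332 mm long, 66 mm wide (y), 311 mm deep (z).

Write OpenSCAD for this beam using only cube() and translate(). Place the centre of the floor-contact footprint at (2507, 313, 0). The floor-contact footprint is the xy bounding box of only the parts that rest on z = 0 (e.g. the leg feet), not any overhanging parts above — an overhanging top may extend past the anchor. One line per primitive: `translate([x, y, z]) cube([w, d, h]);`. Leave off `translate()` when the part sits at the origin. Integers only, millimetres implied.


translate([341, 280, 0]) cube([4332, 66, 311]);


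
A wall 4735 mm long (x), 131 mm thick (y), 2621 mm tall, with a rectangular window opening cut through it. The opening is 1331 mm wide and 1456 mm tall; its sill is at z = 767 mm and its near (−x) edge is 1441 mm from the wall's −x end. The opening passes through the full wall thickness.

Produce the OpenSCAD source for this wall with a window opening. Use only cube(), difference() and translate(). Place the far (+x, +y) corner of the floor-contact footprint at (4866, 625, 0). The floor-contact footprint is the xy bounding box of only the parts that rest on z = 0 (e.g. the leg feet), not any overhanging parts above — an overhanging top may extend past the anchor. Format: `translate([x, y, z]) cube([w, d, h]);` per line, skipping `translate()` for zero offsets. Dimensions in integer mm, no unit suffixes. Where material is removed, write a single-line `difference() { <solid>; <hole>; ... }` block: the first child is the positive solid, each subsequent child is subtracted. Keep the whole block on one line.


difference() { translate([131, 494, 0]) cube([4735, 131, 2621]); translate([1572, 494, 767]) cube([1331, 131, 1456]); }


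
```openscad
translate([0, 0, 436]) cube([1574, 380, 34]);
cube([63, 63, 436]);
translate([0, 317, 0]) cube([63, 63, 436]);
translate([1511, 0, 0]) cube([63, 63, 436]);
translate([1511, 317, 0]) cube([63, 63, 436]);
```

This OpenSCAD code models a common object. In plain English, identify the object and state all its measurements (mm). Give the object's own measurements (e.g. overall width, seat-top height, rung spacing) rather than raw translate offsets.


A bench: a 1574×380 mm seat slab, 34 mm thick, top at z = 470 mm, on four 63×63 mm square legs flush with the seat corners and standing on z = 0.


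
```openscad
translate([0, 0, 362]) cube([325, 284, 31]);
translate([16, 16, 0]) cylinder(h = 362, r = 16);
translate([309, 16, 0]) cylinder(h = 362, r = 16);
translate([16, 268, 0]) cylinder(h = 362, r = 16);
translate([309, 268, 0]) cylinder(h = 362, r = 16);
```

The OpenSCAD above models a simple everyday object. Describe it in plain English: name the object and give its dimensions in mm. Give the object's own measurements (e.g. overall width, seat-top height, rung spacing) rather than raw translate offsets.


A simple wooden stool: a rectangular seat 325 mm (x) by 284 mm (y), 31 mm thick, top face at z = 393 mm, on four round legs, each 32 mm in diameter. The legs rest on z = 0, each leg's axis is inset half a diameter from the nearest pair of seat edges (so the leg's bounding box is flush with the corner).


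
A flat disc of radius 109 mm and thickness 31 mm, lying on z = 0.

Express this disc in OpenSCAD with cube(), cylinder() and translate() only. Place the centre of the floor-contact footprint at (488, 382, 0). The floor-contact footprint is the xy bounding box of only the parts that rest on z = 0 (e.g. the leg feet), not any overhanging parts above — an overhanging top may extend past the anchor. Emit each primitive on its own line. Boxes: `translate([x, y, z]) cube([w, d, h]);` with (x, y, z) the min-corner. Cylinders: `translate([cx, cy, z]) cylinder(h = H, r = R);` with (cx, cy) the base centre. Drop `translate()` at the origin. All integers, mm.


translate([488, 382, 0]) cylinder(h = 31, r = 109);


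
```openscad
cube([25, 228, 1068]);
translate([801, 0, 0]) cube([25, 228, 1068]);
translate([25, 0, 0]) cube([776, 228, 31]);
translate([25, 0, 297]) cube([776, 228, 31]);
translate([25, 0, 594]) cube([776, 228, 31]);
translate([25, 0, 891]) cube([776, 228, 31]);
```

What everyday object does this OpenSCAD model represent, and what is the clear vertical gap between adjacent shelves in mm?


A bookshelf. The clear shelf gap is 266 mm.

Two tall side panels with 4 horizontal boards between them — a bookshelf. The first two shelf undersides are at z = 0 and z = 297; with shelf thickness 31, the clear gap is 297 − 0 − 31 = 266 mm.


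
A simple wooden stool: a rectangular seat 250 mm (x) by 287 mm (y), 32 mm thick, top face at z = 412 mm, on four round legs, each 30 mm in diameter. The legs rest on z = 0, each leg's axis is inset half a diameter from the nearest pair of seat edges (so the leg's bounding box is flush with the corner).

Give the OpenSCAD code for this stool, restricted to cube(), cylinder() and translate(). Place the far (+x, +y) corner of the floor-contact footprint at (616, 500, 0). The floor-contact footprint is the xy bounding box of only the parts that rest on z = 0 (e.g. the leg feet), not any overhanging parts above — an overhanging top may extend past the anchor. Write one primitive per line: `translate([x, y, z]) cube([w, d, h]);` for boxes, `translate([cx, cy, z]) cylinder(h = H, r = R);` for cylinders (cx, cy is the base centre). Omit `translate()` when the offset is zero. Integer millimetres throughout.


translate([366, 213, 380]) cube([250, 287, 32]);
translate([381, 228, 0]) cylinder(h = 380, r = 15);
translate([601, 228, 0]) cylinder(h = 380, r = 15);
translate([381, 485, 0]) cylinder(h = 380, r = 15);
translate([601, 485, 0]) cylinder(h = 380, r = 15);


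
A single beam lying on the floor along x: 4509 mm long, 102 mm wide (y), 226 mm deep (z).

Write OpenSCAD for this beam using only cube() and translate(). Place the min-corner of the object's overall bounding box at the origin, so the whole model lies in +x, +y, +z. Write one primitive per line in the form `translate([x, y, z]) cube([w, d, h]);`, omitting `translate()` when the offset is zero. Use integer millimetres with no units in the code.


cube([4509, 102, 226]);


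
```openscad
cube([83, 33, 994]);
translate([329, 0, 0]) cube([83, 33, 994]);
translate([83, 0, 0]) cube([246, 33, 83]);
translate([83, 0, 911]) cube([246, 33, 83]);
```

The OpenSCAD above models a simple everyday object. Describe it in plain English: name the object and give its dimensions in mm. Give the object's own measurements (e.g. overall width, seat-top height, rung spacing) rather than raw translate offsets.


A rectangular picture frame lying in the x–z plane (depth along y). The opening is 246 mm wide (x) by 828 mm tall (z), surrounded by a border 83 mm wide on all four sides. The frame is 33 mm deep and is made of two full-height vertical stiles with two horizontal rails fitted between them.


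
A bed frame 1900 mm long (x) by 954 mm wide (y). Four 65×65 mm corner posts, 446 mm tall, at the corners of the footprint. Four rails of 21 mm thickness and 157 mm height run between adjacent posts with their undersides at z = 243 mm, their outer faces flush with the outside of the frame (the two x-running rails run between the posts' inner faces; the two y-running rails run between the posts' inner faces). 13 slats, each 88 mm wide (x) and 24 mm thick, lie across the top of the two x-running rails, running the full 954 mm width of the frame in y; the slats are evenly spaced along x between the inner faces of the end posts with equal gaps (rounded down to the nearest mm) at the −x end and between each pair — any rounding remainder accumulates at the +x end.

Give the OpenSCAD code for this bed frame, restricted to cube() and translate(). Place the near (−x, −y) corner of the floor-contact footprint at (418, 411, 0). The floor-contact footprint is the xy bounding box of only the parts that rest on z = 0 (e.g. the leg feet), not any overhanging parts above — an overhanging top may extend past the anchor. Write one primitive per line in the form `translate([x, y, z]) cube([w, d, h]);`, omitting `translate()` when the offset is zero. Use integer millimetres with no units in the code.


// slat z = rail_z + rail_h = 243 + 157 = 400
// slat gap = ⌊(1770 − 13·88) / 14⌋ = 44
translate([418, 411, 0]) cube([65, 65, 446]);
translate([418, 1300, 0]) cube([65, 65, 446]);
translate([2253, 411, 0]) cube([65, 65, 446]);
translate([2253, 1300, 0]) cube([65, 65, 446]);
translate([483, 411, 243]) cube([1770, 21, 157]);
translate([483, 1344, 243]) cube([1770, 21, 157]);
translate([418, 476, 243]) cube([21, 824, 157]);
translate([2297, 476, 243]) cube([21, 824, 157]);
translate([527, 411, 400]) cube([88, 954, 24]);
translate([659, 411, 400]) cube([88, 954, 24]);
translate([791, 411, 400]) cube([88, 954, 24]);
translate([923, 411, 400]) cube([88, 954, 24]);
translate([1055, 411, 400]) cube([88, 954, 24]);
translate([1187, 411, 400]) cube([88, 954, 24]);
translate([1319, 411, 400]) cube([88, 954, 24]);
translate([1451, 411, 400]) cube([88, 954, 24]);
translate([1583, 411, 400]) cube([88, 954, 24]);
translate([1715, 411, 400]) cube([88, 954, 24]);
translate([1847, 411, 400]) cube([88, 954, 24]);
translate([1979, 411, 400]) cube([88, 954, 24]);
translate([2111, 411, 400]) cube([88, 954, 24]);


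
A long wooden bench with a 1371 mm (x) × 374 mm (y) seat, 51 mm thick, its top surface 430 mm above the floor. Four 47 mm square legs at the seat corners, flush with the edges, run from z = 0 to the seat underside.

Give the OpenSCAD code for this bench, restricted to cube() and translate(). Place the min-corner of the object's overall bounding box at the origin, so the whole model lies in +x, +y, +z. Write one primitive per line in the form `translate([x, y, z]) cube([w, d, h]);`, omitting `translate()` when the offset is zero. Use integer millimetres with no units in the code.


// leg_h = 430 − 51 = 379
translate([0, 0, 379]) cube([1371, 374, 51]);
cube([47, 47, 379]);
translate([0, 327, 0]) cube([47, 47, 379]);
translate([1324, 0, 0]) cube([47, 47, 379]);
translate([1324, 327, 0]) cube([47, 47, 379]);


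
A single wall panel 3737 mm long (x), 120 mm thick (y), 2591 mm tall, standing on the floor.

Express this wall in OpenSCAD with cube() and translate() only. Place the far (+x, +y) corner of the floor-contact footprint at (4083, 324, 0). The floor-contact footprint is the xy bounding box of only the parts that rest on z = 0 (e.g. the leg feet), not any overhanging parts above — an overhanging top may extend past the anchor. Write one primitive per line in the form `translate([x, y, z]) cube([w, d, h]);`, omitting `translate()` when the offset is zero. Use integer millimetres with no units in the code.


translate([346, 204, 0]) cube([3737, 120, 2591]);


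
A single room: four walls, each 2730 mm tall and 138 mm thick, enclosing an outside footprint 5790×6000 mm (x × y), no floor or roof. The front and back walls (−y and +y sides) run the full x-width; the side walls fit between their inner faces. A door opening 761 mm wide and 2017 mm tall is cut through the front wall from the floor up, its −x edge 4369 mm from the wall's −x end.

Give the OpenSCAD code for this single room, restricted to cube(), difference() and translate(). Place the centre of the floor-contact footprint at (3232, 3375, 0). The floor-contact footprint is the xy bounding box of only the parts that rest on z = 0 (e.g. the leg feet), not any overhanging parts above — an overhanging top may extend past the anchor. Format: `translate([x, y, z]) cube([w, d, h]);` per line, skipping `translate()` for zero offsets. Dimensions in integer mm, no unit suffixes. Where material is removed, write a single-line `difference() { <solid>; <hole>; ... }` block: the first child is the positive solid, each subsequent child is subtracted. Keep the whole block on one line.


difference() { translate([337, 375, 0]) cube([5790, 138, 2730]); translate([4706, 375, 0]) cube([761, 138, 2017]); }
translate([337, 6237, 0]) cube([5790, 138, 2730]);
translate([337, 513, 0]) cube([138, 5724, 2730]);
translate([5989, 513, 0]) cube([138, 5724, 2730]);


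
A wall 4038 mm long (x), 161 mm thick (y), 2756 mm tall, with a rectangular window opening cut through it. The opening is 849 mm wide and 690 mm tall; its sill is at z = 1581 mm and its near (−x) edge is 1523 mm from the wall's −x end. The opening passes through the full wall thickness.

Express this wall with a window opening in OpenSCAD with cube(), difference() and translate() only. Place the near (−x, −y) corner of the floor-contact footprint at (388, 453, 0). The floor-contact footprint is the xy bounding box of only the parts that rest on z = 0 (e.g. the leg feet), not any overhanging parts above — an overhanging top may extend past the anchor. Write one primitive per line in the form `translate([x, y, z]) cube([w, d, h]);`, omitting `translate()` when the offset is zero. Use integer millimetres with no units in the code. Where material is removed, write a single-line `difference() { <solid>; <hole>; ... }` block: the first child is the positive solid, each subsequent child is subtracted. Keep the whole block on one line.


difference() { translate([388, 453, 0]) cube([4038, 161, 2756]); translate([1911, 453, 1581]) cube([849, 161, 690]); }


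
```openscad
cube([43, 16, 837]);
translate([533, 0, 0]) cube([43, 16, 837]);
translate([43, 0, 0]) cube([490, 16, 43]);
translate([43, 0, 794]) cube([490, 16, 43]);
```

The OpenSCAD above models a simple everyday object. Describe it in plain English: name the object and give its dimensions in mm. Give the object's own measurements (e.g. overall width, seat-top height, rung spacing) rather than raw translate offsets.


A rectangular picture frame lying in the x–z plane (depth along y). The opening is 490 mm wide (x) by 751 mm tall (z), surrounded by a border 43 mm wide on all four sides. The frame is 16 mm deep and is made of two full-height vertical stiles with two horizontal rails fitted between them.


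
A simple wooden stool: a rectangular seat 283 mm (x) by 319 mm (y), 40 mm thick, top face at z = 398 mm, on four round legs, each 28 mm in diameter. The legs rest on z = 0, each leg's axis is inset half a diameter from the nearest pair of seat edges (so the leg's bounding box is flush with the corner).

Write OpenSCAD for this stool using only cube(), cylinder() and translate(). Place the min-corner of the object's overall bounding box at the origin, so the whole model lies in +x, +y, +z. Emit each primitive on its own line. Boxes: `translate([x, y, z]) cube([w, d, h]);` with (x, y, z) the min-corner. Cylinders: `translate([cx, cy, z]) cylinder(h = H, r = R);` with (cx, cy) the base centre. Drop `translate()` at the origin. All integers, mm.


// leg_h = 398 - 40 = 358
translate([0, 0, 358]) cube([283, 319, 40]);
translate([14, 14, 0]) cylinder(h = 358, r = 14);
translate([269, 14, 0]) cylinder(h = 358, r = 14);
translate([14, 305, 0]) cylinder(h = 358, r = 14);
translate([269, 305, 0]) cylinder(h = 358, r = 14);


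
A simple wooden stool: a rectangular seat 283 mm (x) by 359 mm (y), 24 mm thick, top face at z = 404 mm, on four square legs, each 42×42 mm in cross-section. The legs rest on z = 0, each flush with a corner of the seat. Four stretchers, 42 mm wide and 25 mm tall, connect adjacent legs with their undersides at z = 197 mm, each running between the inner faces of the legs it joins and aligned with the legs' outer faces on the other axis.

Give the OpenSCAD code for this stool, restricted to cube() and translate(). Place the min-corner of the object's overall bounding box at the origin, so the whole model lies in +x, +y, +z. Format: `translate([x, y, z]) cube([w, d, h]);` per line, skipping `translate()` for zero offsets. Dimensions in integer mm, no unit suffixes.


translate([0, 0, 380]) cube([283, 359, 24]);
cube([42, 42, 380]);
translate([241, 0, 0]) cube([42, 42, 380]);
translate([0, 317, 0]) cube([42, 42, 380]);
translate([241, 317, 0]) cube([42, 42, 380]);
translate([42, 0, 197]) cube([199, 42, 25]);
translate([42, 317, 197]) cube([199, 42, 25]);
translate([0, 42, 197]) cube([42, 275, 25]);
translate([241, 42, 197]) cube([42, 275, 25]);


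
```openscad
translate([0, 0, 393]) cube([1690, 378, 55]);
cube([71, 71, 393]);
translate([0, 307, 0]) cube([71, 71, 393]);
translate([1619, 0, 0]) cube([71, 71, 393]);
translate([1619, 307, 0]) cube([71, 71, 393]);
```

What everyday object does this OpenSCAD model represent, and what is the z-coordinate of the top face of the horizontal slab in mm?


A bench. The seat-top height is 448 mm.

A long slab on four corner posts — a bench. The slab sits at z = 393 with thickness 55, so the top is 393 + 55 = 448 mm.


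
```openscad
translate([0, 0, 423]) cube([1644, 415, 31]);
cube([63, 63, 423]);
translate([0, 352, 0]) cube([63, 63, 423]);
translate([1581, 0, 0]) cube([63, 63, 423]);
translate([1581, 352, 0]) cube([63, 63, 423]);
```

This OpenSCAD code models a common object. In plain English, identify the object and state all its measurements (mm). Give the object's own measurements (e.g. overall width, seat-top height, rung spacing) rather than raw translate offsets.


A long wooden bench with a 1644 mm (x) × 415 mm (y) seat, 31 mm thick, its top surface 454 mm above the floor. Four 63 mm square legs at the seat corners, flush with the edges, run from z = 0 to the seat underside.


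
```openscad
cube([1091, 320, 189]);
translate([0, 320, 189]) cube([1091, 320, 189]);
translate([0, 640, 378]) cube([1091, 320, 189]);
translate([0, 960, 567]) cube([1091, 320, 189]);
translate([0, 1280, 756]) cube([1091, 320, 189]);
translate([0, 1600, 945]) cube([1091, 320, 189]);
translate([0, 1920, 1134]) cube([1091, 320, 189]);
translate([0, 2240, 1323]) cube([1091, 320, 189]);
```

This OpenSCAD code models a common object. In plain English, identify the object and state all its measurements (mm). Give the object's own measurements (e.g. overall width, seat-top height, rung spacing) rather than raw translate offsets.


A straight staircase of 8 solid steps. Each step is 1091 mm wide (x), 320 mm deep (y, the going) and 189 mm tall (the rise). The first step rests on the floor; each subsequent step sits one going further in +y and one rise higher in +z, directly behind and above the previous step with no overlap.


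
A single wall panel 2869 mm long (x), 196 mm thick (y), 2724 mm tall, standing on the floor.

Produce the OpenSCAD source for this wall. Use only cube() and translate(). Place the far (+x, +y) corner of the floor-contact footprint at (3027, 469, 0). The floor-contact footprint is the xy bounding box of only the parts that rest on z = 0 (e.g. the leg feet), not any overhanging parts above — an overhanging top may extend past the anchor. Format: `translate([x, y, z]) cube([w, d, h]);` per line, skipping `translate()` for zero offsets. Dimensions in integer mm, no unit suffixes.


translate([158, 273, 0]) cube([2869, 196, 2724]);


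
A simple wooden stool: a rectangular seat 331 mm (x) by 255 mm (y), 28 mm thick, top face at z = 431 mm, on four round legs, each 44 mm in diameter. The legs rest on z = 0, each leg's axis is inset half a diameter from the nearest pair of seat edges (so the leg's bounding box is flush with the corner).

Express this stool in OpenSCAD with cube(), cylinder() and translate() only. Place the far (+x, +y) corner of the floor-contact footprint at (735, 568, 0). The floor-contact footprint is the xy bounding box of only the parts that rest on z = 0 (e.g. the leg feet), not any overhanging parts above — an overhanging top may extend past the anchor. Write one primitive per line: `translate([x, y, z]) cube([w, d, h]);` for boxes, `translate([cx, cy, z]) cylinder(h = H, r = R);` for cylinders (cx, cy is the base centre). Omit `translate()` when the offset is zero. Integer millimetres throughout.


translate([404, 313, 403]) cube([331, 255, 28]);
translate([426, 335, 0]) cylinder(h = 403, r = 22);
translate([713, 335, 0]) cylinder(h = 403, r = 22);
translate([426, 546, 0]) cylinder(h = 403, r = 22);
translate([713, 546, 0]) cylinder(h = 403, r = 22);


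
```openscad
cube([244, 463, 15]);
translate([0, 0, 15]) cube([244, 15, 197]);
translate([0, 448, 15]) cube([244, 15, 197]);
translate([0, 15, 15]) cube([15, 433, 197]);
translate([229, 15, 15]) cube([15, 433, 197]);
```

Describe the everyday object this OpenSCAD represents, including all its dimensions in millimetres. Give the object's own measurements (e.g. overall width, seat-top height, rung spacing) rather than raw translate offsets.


An open-topped rectangular box: outside dimensions 244×463×212 mm, with a uniform wall and base thickness of 15 mm. The base is a full 244×463 slab on the floor; four walls sit on top of the base. The front and back walls (the −y and +y sides) span the full width; the two side walls fit between them.


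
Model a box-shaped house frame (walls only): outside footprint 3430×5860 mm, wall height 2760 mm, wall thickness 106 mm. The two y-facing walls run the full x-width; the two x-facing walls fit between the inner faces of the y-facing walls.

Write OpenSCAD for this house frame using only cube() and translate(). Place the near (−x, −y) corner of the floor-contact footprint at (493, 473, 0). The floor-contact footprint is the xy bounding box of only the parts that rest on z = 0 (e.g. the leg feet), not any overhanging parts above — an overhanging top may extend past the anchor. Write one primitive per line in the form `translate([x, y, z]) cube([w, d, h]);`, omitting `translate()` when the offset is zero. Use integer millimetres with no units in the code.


translate([493, 473, 0]) cube([3430, 106, 2760]);
translate([493, 6227, 0]) cube([3430, 106, 2760]);
translate([493, 579, 0]) cube([106, 5648, 2760]);
translate([3817, 579, 0]) cube([106, 5648, 2760]);


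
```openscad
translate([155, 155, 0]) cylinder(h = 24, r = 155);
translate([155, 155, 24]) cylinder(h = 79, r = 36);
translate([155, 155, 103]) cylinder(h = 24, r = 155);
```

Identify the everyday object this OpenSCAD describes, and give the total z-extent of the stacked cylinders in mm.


A spool. The overall height is 127 mm.

Three coaxial cylinders, large–small–large — a spool. Two 24 mm flanges and a 79 mm core give 24 + 79 + 24 = 127 mm.


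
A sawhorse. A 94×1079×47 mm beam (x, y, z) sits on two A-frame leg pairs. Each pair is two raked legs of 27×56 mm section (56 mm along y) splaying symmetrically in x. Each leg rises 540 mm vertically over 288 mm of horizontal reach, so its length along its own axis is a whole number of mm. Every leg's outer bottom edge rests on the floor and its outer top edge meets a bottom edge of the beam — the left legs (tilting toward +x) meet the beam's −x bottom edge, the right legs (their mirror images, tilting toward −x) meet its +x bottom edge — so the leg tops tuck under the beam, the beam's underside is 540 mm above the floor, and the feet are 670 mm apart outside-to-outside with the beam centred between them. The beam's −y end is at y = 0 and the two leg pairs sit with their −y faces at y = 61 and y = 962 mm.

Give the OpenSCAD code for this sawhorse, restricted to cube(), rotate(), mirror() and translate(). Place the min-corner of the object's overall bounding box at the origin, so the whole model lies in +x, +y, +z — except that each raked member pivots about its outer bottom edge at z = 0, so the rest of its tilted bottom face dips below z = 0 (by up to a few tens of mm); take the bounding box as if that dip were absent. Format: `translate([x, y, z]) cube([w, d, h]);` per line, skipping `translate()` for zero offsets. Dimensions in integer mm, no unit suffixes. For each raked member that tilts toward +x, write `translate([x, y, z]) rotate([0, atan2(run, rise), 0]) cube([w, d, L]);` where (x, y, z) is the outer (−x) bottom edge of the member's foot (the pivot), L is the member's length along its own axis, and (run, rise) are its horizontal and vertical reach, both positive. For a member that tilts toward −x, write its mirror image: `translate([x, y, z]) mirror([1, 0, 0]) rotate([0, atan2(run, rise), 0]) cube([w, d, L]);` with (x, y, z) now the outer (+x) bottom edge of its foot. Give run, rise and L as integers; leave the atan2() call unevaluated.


translate([288, 0, 540]) cube([94, 1079, 47]);
translate([0, 61, 0]) rotate([0, atan2(288, 540), 0]) cube([27, 56, 612]);
translate([670, 61, 0]) mirror([1, 0, 0]) rotate([0, atan2(288, 540), 0]) cube([27, 56, 612]);
translate([0, 962, 0]) rotate([0, atan2(288, 540), 0]) cube([27, 56, 612]);
translate([670, 962, 0]) mirror([1, 0, 0]) rotate([0, atan2(288, 540), 0]) cube([27, 56, 612]);


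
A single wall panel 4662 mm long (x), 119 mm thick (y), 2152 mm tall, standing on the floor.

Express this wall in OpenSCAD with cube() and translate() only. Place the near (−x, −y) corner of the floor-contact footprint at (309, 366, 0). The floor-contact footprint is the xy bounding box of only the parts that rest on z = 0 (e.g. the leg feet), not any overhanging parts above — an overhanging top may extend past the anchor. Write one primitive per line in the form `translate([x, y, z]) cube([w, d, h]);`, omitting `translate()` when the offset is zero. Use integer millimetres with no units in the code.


translate([309, 366, 0]) cube([4662, 119, 2152]);


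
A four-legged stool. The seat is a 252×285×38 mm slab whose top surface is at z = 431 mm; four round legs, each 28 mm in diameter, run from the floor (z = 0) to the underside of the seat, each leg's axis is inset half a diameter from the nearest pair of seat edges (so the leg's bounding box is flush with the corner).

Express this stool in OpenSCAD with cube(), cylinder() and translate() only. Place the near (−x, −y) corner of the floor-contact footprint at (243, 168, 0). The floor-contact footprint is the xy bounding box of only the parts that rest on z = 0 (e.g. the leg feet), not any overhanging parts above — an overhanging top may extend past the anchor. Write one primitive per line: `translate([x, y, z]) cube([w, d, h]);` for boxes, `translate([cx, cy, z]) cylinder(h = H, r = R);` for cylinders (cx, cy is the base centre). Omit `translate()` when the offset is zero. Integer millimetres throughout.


translate([243, 168, 393]) cube([252, 285, 38]);
translate([257, 182, 0]) cylinder(h = 393, r = 14);
translate([481, 182, 0]) cylinder(h = 393, r = 14);
translate([257, 439, 0]) cylinder(h = 393, r = 14);
translate([481, 439, 0]) cylinder(h = 393, r = 14);


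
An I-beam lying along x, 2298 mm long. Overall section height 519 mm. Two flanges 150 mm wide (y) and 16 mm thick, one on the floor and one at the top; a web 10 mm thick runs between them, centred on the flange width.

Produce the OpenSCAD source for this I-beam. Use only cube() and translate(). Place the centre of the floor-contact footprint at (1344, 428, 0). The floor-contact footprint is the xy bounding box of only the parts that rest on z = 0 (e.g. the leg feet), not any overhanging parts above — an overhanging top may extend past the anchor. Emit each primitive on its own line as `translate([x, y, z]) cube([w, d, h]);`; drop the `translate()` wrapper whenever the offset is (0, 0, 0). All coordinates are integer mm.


translate([195, 353, 0]) cube([2298, 150, 16]);
translate([195, 423, 16]) cube([2298, 10, 487]);
translate([195, 353, 503]) cube([2298, 150, 16]);


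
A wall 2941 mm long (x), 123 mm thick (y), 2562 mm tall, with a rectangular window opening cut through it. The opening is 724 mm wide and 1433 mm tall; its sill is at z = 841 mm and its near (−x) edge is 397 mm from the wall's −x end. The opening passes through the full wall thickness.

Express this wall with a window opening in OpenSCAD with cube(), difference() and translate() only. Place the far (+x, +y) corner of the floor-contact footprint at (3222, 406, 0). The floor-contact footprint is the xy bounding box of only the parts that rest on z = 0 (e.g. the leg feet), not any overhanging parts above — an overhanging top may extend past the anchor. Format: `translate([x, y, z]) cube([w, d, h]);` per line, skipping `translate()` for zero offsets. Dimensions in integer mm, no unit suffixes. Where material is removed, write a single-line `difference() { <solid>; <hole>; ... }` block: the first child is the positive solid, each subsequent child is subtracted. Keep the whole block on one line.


difference() { translate([281, 283, 0]) cube([2941, 123, 2562]); translate([678, 283, 841]) cube([724, 123, 1433]); }


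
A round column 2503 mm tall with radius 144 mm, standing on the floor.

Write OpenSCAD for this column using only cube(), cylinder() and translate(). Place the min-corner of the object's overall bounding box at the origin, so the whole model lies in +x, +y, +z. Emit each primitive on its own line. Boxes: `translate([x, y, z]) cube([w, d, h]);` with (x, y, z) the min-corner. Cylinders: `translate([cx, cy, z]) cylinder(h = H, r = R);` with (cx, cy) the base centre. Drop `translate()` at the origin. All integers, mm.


translate([144, 144, 0]) cylinder(h = 2503, r = 144);


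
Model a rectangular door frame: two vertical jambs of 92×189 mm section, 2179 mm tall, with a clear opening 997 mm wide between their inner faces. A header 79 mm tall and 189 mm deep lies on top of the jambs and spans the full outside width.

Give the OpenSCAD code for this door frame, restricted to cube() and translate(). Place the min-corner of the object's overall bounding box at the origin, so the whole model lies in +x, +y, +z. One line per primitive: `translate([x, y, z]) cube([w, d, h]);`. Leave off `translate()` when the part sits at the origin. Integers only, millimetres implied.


cube([92, 189, 2179]);
translate([1089, 0, 0]) cube([92, 189, 2179]);
translate([0, 0, 2179]) cube([1181, 189, 79]);


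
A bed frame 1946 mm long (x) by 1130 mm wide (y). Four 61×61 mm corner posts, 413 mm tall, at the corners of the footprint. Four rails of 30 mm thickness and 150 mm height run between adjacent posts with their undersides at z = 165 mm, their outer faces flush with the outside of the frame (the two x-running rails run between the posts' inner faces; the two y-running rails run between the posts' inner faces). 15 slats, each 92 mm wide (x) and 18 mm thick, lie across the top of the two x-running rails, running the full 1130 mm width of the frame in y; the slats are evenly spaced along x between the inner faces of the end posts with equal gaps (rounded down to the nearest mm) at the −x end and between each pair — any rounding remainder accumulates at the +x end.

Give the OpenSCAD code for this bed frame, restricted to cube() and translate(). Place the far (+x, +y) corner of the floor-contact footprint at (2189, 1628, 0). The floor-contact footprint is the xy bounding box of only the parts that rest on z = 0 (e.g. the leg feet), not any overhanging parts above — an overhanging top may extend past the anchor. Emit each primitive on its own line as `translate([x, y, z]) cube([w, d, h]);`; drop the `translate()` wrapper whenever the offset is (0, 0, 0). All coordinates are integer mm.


translate([243, 498, 0]) cube([61, 61, 413]);
translate([243, 1567, 0]) cube([61, 61, 413]);
translate([2128, 498, 0]) cube([61, 61, 413]);
translate([2128, 1567, 0]) cube([61, 61, 413]);
translate([304, 498, 165]) cube([1824, 30, 150]);
translate([304, 1598, 165]) cube([1824, 30, 150]);
translate([243, 559, 165]) cube([30, 1008, 150]);
translate([2159, 559, 165]) cube([30, 1008, 150]);
translate([331, 498, 315]) cube([92, 1130, 18]);
translate([450, 498, 315]) cube([92, 1130, 18]);
translate([569, 498, 315]) cube([92, 1130, 18]);
translate([688, 498, 315]) cube([92, 1130, 18]);
translate([807, 498, 315]) cube([92, 1130, 18]);
translate([926, 498, 315]) cube([92, 1130, 18]);
translate([1045, 498, 315]) cube([92, 1130, 18]);
translate([1164, 498, 315]) cube([92, 1130, 18]);
translate([1283, 498, 315]) cube([92, 1130, 18]);
translate([1402, 498, 315]) cube([92, 1130, 18]);
translate([1521, 498, 315]) cube([92, 1130, 18]);
translate([1640, 498, 315]) cube([92, 1130, 18]);
translate([1759, 498, 315]) cube([92, 1130, 18]);
translate([1878, 498, 315]) cube([92, 1130, 18]);
translate([1997, 498, 315]) cube([92, 1130, 18]);


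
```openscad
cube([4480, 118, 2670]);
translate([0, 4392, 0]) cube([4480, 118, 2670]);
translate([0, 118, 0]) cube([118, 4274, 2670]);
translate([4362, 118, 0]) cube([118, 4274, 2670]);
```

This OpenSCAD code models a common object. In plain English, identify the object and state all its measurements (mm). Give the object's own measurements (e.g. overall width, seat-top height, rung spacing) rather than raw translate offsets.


The wall frame of a small rectangular building: four walls, each 2670 mm tall and 118 mm thick, enclosing a footprint 4480 mm (x) by 4510 mm (y) outside-to-outside, with no floor or roof. The front and back walls (the −y and +y sides) span the full width; the two side walls fit between them.


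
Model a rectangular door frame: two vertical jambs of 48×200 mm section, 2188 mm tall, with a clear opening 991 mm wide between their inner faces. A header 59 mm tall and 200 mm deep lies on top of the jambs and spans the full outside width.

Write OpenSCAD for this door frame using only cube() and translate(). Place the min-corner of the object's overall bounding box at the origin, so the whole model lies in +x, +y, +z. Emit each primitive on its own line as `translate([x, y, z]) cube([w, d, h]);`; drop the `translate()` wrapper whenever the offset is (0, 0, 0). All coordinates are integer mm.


cube([48, 200, 2188]);
translate([1039, 0, 0]) cube([48, 200, 2188]);
translate([0, 0, 2188]) cube([1087, 200, 59]);


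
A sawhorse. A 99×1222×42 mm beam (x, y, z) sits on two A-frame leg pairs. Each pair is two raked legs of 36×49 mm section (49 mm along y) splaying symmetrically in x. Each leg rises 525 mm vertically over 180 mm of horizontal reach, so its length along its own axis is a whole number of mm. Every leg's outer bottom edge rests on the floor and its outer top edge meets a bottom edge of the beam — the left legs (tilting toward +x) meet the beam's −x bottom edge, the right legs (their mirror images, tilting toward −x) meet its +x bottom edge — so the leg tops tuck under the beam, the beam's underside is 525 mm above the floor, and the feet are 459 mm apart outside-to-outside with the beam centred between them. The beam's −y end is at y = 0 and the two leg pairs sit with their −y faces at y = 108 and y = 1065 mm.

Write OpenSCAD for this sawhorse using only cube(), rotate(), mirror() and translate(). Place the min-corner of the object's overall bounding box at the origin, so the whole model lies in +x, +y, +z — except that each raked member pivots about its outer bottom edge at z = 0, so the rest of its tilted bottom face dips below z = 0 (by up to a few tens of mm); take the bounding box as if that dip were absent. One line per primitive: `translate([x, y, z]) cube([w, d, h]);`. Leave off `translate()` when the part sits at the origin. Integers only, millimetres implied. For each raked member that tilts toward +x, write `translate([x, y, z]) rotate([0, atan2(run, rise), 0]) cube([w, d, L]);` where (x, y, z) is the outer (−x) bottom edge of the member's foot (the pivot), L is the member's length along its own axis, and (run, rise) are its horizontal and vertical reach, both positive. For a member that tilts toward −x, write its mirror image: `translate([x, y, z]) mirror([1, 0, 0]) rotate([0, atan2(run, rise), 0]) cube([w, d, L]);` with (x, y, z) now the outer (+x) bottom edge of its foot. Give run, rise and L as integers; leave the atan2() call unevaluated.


// leg length = √(180² + 525²) = 555
// right-leg outer foot x = 2·180 + 99 = 459
// beam min-corner = (180, 0, 525)
translate([180, 0, 525]) cube([99, 1222, 42]);
translate([0, 108, 0]) rotate([0, atan2(180, 525), 0]) cube([36, 49, 555]);
translate([459, 108, 0]) mirror([1, 0, 0]) rotate([0, atan2(180, 525), 0]) cube([36, 49, 555]);
translate([0, 1065, 0]) rotate([0, atan2(180, 525), 0]) cube([36, 49, 555]);
translate([459, 1065, 0]) mirror([1, 0, 0]) rotate([0, atan2(180, 525), 0]) cube([36, 49, 555]);


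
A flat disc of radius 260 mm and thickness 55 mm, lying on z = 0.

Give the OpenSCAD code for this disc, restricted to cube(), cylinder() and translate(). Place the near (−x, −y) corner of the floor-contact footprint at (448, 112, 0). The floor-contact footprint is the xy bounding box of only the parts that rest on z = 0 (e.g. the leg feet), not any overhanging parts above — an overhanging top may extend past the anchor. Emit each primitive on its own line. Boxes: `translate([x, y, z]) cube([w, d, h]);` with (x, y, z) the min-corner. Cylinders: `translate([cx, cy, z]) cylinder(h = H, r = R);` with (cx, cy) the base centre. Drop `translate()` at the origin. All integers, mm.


translate([708, 372, 0]) cylinder(h = 55, r = 260);


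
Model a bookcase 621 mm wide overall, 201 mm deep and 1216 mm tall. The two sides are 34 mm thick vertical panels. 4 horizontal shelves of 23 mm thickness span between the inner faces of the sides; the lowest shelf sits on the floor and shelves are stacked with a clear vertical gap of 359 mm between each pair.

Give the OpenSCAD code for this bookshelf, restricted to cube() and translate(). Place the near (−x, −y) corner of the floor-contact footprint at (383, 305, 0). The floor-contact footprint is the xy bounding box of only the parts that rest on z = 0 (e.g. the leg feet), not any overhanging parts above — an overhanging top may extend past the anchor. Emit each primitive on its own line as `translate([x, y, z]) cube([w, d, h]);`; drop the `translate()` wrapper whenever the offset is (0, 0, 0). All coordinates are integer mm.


translate([383, 305, 0]) cube([34, 201, 1216]);
translate([970, 305, 0]) cube([34, 201, 1216]);
translate([417, 305, 0]) cube([553, 201, 23]);
translate([417, 305, 382]) cube([553, 201, 23]);
translate([417, 305, 764]) cube([553, 201, 23]);
translate([417, 305, 1146]) cube([553, 201, 23]);


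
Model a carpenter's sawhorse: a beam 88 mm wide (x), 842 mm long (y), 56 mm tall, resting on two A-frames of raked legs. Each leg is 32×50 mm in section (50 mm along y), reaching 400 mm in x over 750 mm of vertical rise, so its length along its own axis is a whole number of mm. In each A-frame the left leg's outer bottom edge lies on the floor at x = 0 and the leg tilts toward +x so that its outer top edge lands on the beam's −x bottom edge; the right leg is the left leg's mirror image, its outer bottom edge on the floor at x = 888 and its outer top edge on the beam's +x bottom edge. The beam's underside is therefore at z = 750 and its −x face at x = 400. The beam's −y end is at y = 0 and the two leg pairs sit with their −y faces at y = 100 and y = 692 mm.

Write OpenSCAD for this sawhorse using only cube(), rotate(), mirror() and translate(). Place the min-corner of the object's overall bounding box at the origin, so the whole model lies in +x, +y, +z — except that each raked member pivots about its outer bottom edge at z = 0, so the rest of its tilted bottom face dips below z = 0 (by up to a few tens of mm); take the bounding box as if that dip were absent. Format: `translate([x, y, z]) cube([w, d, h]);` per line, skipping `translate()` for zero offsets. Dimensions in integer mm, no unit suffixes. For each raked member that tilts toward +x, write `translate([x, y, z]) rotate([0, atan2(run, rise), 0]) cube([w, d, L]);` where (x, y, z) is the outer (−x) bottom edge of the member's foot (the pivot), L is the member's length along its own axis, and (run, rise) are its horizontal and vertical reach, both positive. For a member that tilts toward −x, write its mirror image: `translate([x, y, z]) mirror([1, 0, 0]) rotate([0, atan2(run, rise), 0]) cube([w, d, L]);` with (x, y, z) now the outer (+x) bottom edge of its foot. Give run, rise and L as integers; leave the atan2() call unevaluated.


// leg length = √(400² + 750²) = 850
// right-leg outer foot x = 2·400 + 88 = 888
// beam min-corner = (400, 0, 750)
translate([400, 0, 750]) cube([88, 842, 56]);
translate([0, 100, 0]) rotate([0, atan2(400, 750), 0]) cube([32, 50, 850]);
translate([888, 100, 0]) mirror([1, 0, 0]) rotate([0, atan2(400, 750), 0]) cube([32, 50, 850]);
translate([0, 692, 0]) rotate([0, atan2(400, 750), 0]) cube([32, 50, 850]);
translate([888, 692, 0]) mirror([1, 0, 0]) rotate([0, atan2(400, 750), 0]) cube([32, 50, 850]);
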